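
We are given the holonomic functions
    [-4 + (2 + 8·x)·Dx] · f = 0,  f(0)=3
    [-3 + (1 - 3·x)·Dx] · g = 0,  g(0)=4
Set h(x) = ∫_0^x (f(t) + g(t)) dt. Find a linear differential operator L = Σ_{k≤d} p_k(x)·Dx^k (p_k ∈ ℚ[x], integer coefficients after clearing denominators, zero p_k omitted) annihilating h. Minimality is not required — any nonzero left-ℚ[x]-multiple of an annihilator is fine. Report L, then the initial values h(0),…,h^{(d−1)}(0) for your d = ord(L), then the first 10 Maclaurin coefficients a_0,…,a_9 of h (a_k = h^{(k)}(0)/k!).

f: a_k = 3, 6, -6, 12, -30, 84, -252, 792, -2574, 8580, …
g: a_k = 4, 12, 36, 108, 324, 972, 2916, 8748, 26244, 78732, …
Weyl lclm of L_f,L_g ⇒ L₀ (ord ≤ 2).
Integrate: L := L₀·Dx.
L = (48 + 108·x)·Dx + (-22 - 120·x - 324·x^2)·Dx^2 + (1 + 19·x + 6·x^2 - 216·x^3)·Dx^3  (order 3).
h: a_k = 0, 7, 9, 10, 30, 294/5, 176, 2664/7, 2385/2, 2630, …
ICs: h(0) = 0, h′(0) = 7, h′′(0) = 18.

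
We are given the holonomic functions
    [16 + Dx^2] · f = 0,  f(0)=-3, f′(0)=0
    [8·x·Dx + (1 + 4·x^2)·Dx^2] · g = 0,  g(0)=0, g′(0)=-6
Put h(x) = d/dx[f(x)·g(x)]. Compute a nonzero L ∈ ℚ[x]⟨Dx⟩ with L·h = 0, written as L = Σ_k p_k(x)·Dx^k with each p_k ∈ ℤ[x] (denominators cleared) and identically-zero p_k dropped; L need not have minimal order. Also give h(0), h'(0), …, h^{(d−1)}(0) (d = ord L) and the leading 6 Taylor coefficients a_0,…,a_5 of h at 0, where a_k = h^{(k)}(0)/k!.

f: a_k = -3, 0, 24, 0, -32, 0, …
g: a_k = 0, -6, 0, 8, 0, -96/5, …
Sym-product of L_f,L_g gives L₀ (≤ ord 4).
Derive L from L₀ (diff closure).
L = (4096 + 58368·x^2 + 354304·x^4 + 983040·x^6 + 1867776·x^8 + 2621440·x^10 + 2097152·x^12) + (1984·x + 30208·x^3 + 158720·x^5 + 409600·x^7 + 655360·x^9 + 524288·x^11)·Dx + (336 + 5216·x^2 + 34560·x^4 + 114176·x^6 + 249856·x^8 + 360448·x^10 + 262144·x^12)·Dx^2 + (124·x + 1888·x^3 + 9920·x^5 + 25600·x^7 + 40960·x^9 + 32768·x^11)·Dx^3 + (5 + 98·x^2 + 776·x^4 + 3296·x^6 + 8320·x^8 + 12288·x^10 + 8192·x^12)·Dx^4  (order 4).
h: a_k = 18, 0, -504, 0, 2208, 0, …
ICs: h(0) = 18, h′(0) = 0, h′′(0) = -1008, h′′′(0) = 0.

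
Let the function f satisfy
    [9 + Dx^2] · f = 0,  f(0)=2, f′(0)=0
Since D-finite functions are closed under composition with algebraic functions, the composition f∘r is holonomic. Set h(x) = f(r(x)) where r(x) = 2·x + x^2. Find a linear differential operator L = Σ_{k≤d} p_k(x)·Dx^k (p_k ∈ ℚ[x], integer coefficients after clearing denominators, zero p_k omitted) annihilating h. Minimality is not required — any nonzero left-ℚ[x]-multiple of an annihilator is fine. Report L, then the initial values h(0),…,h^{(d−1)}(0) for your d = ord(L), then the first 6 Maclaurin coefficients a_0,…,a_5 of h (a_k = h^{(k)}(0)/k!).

f: a_k = 2, 0, -9, 0, 27/4, 0, …
h₀=f(r): pull back L_f along r ⇒ L₀.
L = (36 + 108·x + 108·x^2 + 36·x^3) - Dx + (1 + x)·Dx^2  (order 2).
h: a_k = 2, 0, -36, -36, 99, 216, …
ICs: h(0) = 2, h′(0) = 0.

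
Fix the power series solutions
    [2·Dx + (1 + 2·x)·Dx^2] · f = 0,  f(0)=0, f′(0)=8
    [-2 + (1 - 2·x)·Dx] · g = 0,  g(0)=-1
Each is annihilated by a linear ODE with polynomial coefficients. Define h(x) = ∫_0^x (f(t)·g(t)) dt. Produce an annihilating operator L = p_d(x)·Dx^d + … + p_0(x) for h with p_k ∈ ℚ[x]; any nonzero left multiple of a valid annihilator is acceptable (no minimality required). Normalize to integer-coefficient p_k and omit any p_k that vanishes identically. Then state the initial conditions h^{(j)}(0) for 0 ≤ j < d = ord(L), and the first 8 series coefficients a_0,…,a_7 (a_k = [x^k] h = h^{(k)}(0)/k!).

L = 4·Dx + (2 + 12·x)·Dx^2 + (-1 + 4·x^2)·Dx^3  (order 3).
h: a_k = 0, 0, -4, -8/3, -20/3, -112/15, -752/45, -2368/105, …
ICs: h(0) = 0, h′(0) = 0, h′′(0) = -8.

f: a_k = 0, 8, -8, 32/3, -16, 128/5, -128/3, 512/7, …
g: a_k = -1, -2, -4, -8, -16, -32, -64, -128, …
L₀ := L_f ⊗_s L_g (sym. prod.), ord ≤ 2.
∫: right-multiply L₀ by Dx.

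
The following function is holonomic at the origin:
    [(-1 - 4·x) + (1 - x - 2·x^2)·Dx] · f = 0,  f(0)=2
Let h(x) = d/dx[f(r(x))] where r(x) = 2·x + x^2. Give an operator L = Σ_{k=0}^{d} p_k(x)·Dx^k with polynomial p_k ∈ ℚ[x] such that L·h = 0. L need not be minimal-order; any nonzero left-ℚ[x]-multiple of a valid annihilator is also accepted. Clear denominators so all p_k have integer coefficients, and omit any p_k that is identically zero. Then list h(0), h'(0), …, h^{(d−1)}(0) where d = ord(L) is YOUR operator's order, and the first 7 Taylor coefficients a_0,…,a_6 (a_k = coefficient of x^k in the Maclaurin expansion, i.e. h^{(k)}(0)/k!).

L = (13 + 52·x + 186·x^2 + 160·x^3 + 40·x^4) + (-1 - 5·x + 26·x^2 + 62·x^3 + 40·x^4 + 8·x^5)·Dx  (order 1).
h: a_k = 4, 52, 312, 1912, 10540, 56412, 292656, …
ICs: h(0) = 4.

f: a_k = 2, 2, 6, 10, 22, 42, 86, …
L₀ from L_f via x↦r, Dx↦r'^{-1}Dx.
h₀' ⇒ L via d/dx closure of L₀.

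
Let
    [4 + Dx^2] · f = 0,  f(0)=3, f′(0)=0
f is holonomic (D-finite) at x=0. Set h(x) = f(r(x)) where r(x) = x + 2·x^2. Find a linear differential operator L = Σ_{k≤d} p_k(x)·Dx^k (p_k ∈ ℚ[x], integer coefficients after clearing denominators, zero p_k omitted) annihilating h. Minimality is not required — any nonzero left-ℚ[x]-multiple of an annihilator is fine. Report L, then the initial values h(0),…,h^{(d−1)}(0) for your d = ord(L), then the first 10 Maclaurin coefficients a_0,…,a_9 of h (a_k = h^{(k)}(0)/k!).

L = (4 + 48·x + 192·x^2 + 256·x^3) - 4·Dx + (1 + 4·x)·Dx^2  (order 2).
h: a_k = 3, 0, -6, -24, -22, 16, 716/15, 304/5, 1682/105, -4448/105, …
ICs: h(0) = 3, h′(0) = 0.

f: a_k = 3, 0, -6, 0, 2, 0, -4/15, 0, 2/105, 0, …
Change of var in L_f (x↦r) gives L₀.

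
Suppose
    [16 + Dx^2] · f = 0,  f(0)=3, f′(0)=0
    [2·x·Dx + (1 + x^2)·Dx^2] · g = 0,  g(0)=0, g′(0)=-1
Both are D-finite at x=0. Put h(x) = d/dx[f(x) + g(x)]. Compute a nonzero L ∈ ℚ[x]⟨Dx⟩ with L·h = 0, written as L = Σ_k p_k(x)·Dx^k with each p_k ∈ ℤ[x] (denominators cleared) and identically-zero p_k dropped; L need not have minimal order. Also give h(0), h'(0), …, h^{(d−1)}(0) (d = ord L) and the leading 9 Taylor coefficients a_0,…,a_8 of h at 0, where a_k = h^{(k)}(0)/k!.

L = (64·x + 704·x^3 + 256·x^5) + (112 + 416·x^2 + 432·x^4 + 128·x^6)·Dx + (4·x + 44·x^3 + 16·x^5)·Dx^2 + (7 + 26·x^2 + 27·x^4 + 8·x^6)·Dx^3  (order 3).
h: a_k = -1, -48, 1, 128, -1, -512/5, 1, 4096/105, -1, …
ICs: h(0) = -1, h′(0) = -48, h′′(0) = 2.

f: a_k = 3, 0, -24, 0, 32, 0, -256/15, 0, 512/105, …
g: a_k = 0, -1, 0, 1/3, 0, -1/5, 0, 1/7, 0, …
f+g: L₀ = lclm(L_f,L_g), ord ≤ 2+2.
h=h₀': d/dx-closure on L₀ ⇒ L.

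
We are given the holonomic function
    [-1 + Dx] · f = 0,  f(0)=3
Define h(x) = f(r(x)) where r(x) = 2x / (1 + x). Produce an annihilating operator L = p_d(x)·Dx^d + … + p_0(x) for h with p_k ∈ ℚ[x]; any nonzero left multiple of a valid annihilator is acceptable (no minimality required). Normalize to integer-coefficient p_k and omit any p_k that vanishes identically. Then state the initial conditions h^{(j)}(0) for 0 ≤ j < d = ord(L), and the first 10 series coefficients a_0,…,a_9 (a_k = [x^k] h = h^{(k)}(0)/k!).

L = -2 + (1 + 2·x + x^2)·Dx  (order 1).
h: a_k = 3, 6, 0, -2, 2, -6/5, 4/15, 10/21, -32/35, 142/135, …
ICs: h(0) = 3.

f: a_k = 3, 3, 3/2, 1/2, 1/8, 1/40, 1/240, 1/1680, 1/13440, 1/120960, …
Change of var in L_f (x↦r) gives L₀.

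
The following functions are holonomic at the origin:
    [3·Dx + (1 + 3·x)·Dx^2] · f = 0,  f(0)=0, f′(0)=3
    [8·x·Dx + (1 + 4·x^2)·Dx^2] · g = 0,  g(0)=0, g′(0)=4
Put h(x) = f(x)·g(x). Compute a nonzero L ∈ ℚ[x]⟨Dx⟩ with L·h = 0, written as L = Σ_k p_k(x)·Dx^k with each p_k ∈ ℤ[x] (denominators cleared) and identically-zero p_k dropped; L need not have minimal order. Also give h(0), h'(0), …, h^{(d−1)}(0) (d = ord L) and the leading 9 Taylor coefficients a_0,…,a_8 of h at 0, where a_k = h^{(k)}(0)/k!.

L = (1632 + 8496·x + 23040·x^2 + 110016·x^3 + 207360·x^4 + 269568·x^5 + 82944·x^7)·Dx + (418 + 6672·x + 44112·x^2 + 151488·x^3 + 393984·x^4 + 642816·x^5 + 725760·x^6 + 82944·x^7 + 290304·x^8)·Dx^2 + (204 + 1844·x + 12096·x^2 + 47408·x^3 + 122880·x^4 + 240192·x^5 + 331776·x^6 + 361728·x^7 + 82944·x^8 + 165888·x^9)·Dx^3 + (25 + 246·x + 1217·x^2 + 4128·x^3 + 10624·x^4 + 22080·x^5 + 34272·x^6 + 41472·x^7 + 43776·x^8 + 13824·x^9 + 20736·x^10)·Dx^4  (order 4).
h: a_k = 0, 0, 12, -18, 20, -57, 924/5, -2178/5, 996, …
ICs: h(0) = 0, h′(0) = 0, h′′(0) = 24, h′′′(0) = -108.

f: a_k = 0, 3, -9/2, 9, -81/4, 243/5, -243/2, 2187/7, -6561/8, …
g: a_k = 0, 4, 0, -16/3, 0, 64/5, 0, -256/7, 0, …
f·g: L₀ = L_f ⊗_s L_g, ord ≤ 2·2.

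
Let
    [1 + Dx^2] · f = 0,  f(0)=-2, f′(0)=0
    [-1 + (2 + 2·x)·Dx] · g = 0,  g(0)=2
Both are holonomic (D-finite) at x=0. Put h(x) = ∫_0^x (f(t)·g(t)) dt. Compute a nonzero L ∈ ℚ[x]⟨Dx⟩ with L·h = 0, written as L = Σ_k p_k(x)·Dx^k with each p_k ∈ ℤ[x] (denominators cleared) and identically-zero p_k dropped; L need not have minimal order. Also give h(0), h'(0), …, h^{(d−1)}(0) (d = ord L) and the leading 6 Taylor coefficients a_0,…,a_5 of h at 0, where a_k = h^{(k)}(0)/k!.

L = (7 + 8·x + 4·x^2)·Dx + (-4 - 4·x)·Dx^2 + (4 + 8·x + 4·x^2)·Dx^3  (order 3).
h: a_k = 0, -4, -1, 5/6, 3/16, -5/96, …
ICs: h(0) = 0, h′(0) = -4, h′′(0) = -2.

f: a_k = -2, 0, 1, 0, -1/12, 0, …
g: a_k = 2, 1, -1/4, 1/8, -5/64, 7/128, …
Sym-product of L_f,L_g gives L₀ (≤ ord 2).
Integrate: L := L₀·Dx.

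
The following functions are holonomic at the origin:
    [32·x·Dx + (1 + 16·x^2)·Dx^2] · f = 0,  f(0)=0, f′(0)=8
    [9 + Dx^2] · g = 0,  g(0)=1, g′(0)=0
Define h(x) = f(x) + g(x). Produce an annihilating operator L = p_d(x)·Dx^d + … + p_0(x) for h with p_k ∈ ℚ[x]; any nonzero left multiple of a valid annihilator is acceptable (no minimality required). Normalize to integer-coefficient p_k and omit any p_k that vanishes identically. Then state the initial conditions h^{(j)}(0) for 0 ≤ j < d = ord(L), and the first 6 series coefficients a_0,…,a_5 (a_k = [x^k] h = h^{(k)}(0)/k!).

f: a_k = 0, 8, 0, -128/3, 0, 2048/5, …
g: a_k = 1, 0, -9/2, 0, 27/8, 0, …
Sum ⇒ L₀ = lclm(L_f,L_g) in ℚ(x)⟨Dx⟩.
L = (-52704·x + 967680·x^3 + 663552·x^5)·Dx + (-207 + 13104·x^2 + 283392·x^4 + 331776·x^6)·Dx^2 + (-5856·x + 107520·x^3 + 73728·x^5)·Dx^3 + (-23 + 1456·x^2 + 31488·x^4 + 36864·x^6)·Dx^4  (order 4).
h: a_k = 1, 8, -9/2, -128/3, 27/8, 2048/5, …
ICs: h(0) = 1, h′(0) = 8, h′′(0) = -9, h′′′(0) = -256.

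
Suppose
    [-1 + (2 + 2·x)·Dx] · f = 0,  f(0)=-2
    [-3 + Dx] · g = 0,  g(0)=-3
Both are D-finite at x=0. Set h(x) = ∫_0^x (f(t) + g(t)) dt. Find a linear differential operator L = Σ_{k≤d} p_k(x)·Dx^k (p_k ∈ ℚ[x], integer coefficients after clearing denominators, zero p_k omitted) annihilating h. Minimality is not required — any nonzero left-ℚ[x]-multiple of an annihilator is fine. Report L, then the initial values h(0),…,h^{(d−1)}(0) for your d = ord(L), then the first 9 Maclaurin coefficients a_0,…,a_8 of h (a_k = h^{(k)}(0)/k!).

f: a_k = -2, -1, 1/4, -1/8, 5/64, -7/128, 21/512, -33/1024, 429/16384, …
g: a_k = -3, -9, -27/2, -27/2, -81/8, -243/40, -243/80, -729/560, -2187/4480, …
Weyl lclm of L_f,L_g ⇒ L₀ (ord ≤ 2).
∫: right-multiply L₀ by Dx.
L = (21 + 18·x)·Dx + (-37 - 72·x - 36·x^2)·Dx^2 + (10 + 22·x + 12·x^2)·Dx^3  (order 3).
h: a_k = 0, -5, -5, -53/12, -109/32, -643/320, -3923/3840, -7671/17920, -47811/286720, …
ICs: h(0) = 0, h′(0) = -5, h′′(0) = -10.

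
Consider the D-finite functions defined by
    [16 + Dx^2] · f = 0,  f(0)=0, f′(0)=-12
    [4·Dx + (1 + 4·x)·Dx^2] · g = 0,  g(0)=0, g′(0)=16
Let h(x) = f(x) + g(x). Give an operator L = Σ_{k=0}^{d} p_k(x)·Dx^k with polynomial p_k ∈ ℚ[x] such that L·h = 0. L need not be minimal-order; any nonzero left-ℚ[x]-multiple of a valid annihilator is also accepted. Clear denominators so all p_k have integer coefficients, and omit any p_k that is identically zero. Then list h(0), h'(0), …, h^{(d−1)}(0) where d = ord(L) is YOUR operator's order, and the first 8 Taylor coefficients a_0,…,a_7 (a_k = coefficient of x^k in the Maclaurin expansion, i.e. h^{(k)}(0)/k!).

f: a_k = 0, -12, 0, 32, 0, -128/5, 0, 1024/105, …
g: a_k = 0, 16, -32, 256/3, -256, 4096/5, -8192/3, 65536/7, …
Sum ⇒ L₀ = lclm(L_f,L_g) in ℚ(x)⟨Dx⟩.
L = (448 + 512·x + 1024·x^2)·Dx + (48 + 320·x + 768·x^2 + 1024·x^3)·Dx^2 + (28 + 32·x + 64·x^2)·Dx^3 + (3 + 20·x + 48·x^2 + 64·x^3)·Dx^4  (order 4).
h: a_k = 0, 4, -32, 352/3, -256, 3968/5, -8192/3, 984064/105, …
ICs: h(0) = 0, h′(0) = 4, h′′(0) = -64, h′′′(0) = 704.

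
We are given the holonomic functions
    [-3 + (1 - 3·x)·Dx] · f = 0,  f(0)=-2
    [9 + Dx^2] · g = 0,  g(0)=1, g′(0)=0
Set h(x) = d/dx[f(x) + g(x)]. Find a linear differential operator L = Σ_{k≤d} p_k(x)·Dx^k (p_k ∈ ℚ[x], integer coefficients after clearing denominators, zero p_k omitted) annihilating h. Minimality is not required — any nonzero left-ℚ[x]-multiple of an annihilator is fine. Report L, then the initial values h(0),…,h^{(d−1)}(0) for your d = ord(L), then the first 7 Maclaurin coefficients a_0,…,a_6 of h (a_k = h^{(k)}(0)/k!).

L = (702 - 324·x + 486·x^2) + (-63 + 243·x - 243·x^2 + 243·x^3)·Dx + (78 - 36·x + 54·x^2)·Dx^2 + (-7 + 27·x - 27·x^2 + 27·x^3)·Dx^3  (order 3).
h: a_k = -6, -45, -162, -1269/2, -2430, -350163/40, -30618, …
ICs: h(0) = -6, h′(0) = -45, h′′(0) = -324.

f: a_k = -2, -6, -18, -54, -162, -486, -1458, …
g: a_k = 1, 0, -9/2, 0, 27/8, 0, -81/80, …
L₀ := lclm(L_f,L_g); ord L₀ ≤ 1+2.
h₀' ⇒ L via d/dx closure of L₀.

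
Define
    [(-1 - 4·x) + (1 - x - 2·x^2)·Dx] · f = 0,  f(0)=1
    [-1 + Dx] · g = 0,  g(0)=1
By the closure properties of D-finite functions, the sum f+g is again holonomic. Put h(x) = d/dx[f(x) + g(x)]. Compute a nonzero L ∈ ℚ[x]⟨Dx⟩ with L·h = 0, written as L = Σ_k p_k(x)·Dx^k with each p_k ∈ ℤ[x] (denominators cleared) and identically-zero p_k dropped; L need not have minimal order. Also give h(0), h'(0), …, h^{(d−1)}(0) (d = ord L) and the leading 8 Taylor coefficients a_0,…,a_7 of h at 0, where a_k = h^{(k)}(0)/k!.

f: a_k = 1, 1, 3, 5, 11, 21, 43, 85, …
g: a_k = 1, 1, 1/2, 1/6, 1/24, 1/120, 1/720, 1/5040, …
Weyl lclm of L_f,L_g ⇒ L₀ (ord ≤ 2).
h=h₀': d/dx-closure on L₀ ⇒ L.
L = (24 + 138·x + 144·x^2 + 240·x^3 + 48·x^4) + (-29 - 142·x - 155·x^2 - 200·x^3 + 20·x^4 + 16·x^5)·Dx + (5 + 4·x + 11·x^2 - 40·x^3 - 68·x^4 - 16·x^5)·Dx^2  (order 2).
h: a_k = 2, 7, 31/2, 265/6, 2521/24, 30961/120, 428401/720, 6894721/5040, …
ICs: h(0) = 2, h′(0) = 7.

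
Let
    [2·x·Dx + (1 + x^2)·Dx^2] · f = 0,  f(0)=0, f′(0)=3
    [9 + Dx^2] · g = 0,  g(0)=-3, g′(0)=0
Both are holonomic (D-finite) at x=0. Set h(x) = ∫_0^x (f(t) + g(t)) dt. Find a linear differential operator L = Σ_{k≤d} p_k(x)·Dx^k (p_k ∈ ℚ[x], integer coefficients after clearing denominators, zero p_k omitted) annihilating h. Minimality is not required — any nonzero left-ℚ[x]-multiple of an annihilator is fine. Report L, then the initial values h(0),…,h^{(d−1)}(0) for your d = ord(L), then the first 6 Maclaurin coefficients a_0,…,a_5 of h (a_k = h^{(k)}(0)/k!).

f: a_k = 0, 3, 0, -1, 0, 3/5, …
g: a_k = -3, 0, 27/2, 0, -81/8, 0, …
f+g: L₀ = lclm(L_f,L_g), ord ≤ 2+2.
Integrate: L := L₀·Dx.
L = (-54·x + 540·x^3 + 162·x^5)·Dx^2 + (63 + 279·x^2 + 297·x^4 + 81·x^6)·Dx^3 + (-6·x + 60·x^3 + 18·x^5)·Dx^4 + (7 + 31·x^2 + 33·x^4 + 9·x^6)·Dx^5  (order 5).
h: a_k = 0, -3, 3/2, 9/2, -1/4, -81/40, …
ICs: h(0) = 0, h′(0) = -3, h′′(0) = 3, h′′′(0) = 27, h′′′′(0) = -6.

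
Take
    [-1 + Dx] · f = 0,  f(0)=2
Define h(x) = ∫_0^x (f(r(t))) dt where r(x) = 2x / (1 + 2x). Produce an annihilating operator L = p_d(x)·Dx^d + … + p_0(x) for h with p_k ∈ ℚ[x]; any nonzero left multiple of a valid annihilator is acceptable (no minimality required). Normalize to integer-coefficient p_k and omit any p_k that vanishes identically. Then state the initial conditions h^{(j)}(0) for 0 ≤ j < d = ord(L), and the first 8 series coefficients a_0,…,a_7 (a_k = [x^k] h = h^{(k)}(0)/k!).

L = -2·Dx + (1 + 4·x + 4·x^2)·Dx^2  (order 2).
h: a_k = 0, 2, 2, -4/3, 2/3, 4/15, -76/45, 1208/315, …
ICs: h(0) = 0, h′(0) = 2.

f: a_k = 2, 2, 1, 1/3, 1/12, 1/60, 1/360, 1/2520, …
L₀ from L_f via x↦r, Dx↦r'^{-1}Dx.
h=∫₀ˣh₀: take L = L₀·Dx.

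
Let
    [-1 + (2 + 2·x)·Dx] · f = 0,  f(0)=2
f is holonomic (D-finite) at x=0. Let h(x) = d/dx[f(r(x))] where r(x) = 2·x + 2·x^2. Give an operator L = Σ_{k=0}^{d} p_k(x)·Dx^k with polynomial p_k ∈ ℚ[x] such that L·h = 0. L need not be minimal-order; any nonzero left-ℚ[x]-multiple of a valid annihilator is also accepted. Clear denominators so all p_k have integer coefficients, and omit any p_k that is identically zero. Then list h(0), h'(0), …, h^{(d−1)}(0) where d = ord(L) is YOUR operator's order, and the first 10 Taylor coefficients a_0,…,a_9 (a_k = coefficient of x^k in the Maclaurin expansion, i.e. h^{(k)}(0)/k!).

f: a_k = 2, 1, -1/4, 1/8, -5/64, 7/128, -21/512, 33/1024, -429/16384, 715/32768, …
h₀=f(r): pull back L_f along r ⇒ L₀.
Derive L from L₀ (diff closure).
L = 1 + (-1 - 4·x - 6·x^2 - 4·x^3)·Dx  (order 1).
h: a_k = 2, 2, -3, 3, -5/4, -9/4, 49/8, -61/8, 243/64, 395/64, …
ICs: h(0) = 2.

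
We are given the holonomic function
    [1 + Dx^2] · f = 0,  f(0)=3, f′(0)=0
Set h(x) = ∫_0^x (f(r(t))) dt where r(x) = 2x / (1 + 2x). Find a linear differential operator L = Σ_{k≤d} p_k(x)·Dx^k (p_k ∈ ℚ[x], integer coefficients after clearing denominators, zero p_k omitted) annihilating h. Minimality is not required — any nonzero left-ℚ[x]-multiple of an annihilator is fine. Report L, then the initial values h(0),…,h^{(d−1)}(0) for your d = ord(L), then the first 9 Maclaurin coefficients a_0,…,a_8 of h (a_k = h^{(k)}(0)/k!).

L = 4·Dx + (4 + 24·x + 48·x^2 + 32·x^3)·Dx^2 + (1 + 8·x + 24·x^2 + 32·x^3 + 16·x^4)·Dx^3  (order 3).
h: a_k = 0, 3, 0, -2, 6, -14, 88/3, -6004/105, 522/5, …
ICs: h(0) = 0, h′(0) = 3, h′′(0) = 0.

f: a_k = 3, 0, -3/2, 0, 1/8, 0, -1/240, 0, 1/13440, …
Substitute x→r, Dx→(1/r')Dx; clear ⇒ L₀.
h=∫₀ˣh₀: take L = L₀·Dx.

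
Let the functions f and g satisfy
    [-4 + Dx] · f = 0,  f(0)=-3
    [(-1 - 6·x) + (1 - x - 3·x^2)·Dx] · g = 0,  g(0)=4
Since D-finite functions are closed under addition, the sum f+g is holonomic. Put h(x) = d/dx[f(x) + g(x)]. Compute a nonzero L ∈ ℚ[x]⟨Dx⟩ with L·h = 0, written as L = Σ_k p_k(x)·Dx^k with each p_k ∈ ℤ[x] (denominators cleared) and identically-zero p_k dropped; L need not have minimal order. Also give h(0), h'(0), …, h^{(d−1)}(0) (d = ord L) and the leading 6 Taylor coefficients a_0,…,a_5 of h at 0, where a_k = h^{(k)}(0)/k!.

f: a_k = -3, -12, -24, -32, -32, -128/5, …
g: a_k = 4, 4, 16, 28, 76, 160, …
Sum ⇒ L₀ = lclm(L_f,L_g) in ℚ(x)⟨Dx⟩.
Derive L from L₀ (diff closure).
L = (20 + 496·x + 552·x^2 + 2160·x^3 + 1296·x^4) + (-13 - 112·x - 298·x^2 - 516·x^3 + 360·x^4 + 432·x^5)·Dx + (2 - 3·x + 40·x^2 - 6·x^3 - 171·x^4 - 108·x^5)·Dx^2  (order 2).
h: a_k = -8, -16, -12, 176, 672, 11128/5, …
ICs: h(0) = -8, h′(0) = -16.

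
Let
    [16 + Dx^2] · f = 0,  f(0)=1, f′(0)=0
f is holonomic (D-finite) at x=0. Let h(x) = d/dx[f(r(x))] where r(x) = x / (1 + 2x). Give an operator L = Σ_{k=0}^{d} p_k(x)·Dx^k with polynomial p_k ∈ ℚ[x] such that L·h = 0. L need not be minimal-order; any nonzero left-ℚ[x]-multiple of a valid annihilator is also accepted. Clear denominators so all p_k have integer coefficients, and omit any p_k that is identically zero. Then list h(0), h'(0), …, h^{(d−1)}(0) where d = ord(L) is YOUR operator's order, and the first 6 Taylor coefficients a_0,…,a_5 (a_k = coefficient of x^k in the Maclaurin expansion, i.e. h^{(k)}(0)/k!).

f: a_k = 1, 0, -8, 0, 32/3, 0, …
Substitute x→r, Dx→(1/r')Dx; clear ⇒ L₀.
h₀' ⇒ L via d/dx closure of L₀.
L = (40 + 96·x + 96·x^2) + (12 + 72·x + 144·x^2 + 96·x^3)·Dx + (1 + 8·x + 24·x^2 + 32·x^3 + 16·x^4)·Dx^2  (order 2).
h: a_k = 0, -16, 96, -1024/3, 2560/3, -19712/15, …
ICs: h(0) = 0, h′(0) = -16.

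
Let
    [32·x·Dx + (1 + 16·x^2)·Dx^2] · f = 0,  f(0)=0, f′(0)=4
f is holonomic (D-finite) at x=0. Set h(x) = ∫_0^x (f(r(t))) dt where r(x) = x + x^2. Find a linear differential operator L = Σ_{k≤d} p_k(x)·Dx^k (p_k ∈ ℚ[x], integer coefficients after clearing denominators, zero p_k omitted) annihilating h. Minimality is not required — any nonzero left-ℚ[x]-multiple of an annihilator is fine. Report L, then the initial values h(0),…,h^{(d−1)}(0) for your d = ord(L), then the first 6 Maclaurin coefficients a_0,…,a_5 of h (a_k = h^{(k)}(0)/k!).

L = (-2 + 32·x + 128·x^2 + 192·x^3 + 96·x^4)·Dx^2 + (1 + 2·x + 16·x^2 + 64·x^3 + 80·x^4 + 32·x^5)·Dx^3  (order 3).
h: a_k = 0, 0, 2, 4/3, -16/3, -64/5, …
ICs: h(0) = 0, h′(0) = 0, h′′(0) = 4.

f: a_k = 0, 4, 0, -64/3, 0, 1024/5, …
h₀=f(r): pull back L_f along r ⇒ L₀.
Integrate: L := L₀·Dx.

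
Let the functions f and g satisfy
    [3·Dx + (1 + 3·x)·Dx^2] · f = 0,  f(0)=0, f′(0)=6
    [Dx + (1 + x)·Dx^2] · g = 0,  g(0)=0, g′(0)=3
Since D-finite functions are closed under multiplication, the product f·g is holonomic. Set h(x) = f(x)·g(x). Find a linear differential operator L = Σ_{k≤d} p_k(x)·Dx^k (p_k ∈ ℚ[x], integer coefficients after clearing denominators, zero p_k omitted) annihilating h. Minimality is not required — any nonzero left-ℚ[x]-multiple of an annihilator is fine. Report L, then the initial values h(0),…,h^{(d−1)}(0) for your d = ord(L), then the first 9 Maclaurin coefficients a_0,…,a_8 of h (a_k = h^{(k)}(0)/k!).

f: a_k = 0, 6, -9, 18, -81/2, 486/5, -243, 4374/7, -6561/4, …
g: a_k = 0, 3, -3/2, 1, -3/4, 3/5, -1/2, 3/7, -3/8, …
Product ⇒ symmetric product L₀, ord ≤ 4.
L = (30 + 72·x + 54·x^2)·Dx + (76 + 354·x + 540·x^2 + 270·x^3)·Dx^2 + (29 + 200·x + 486·x^2 + 504·x^3 + 189·x^4)·Dx^3 + (2 + 19·x + 68·x^2 + 114·x^3 + 90·x^4 + 27·x^5)·Dx^4  (order 4).
h: a_k = 0, 0, 18, -36, 147/2, -162, 3807/10, -4686/5, 133533/56, …
ICs: h(0) = 0, h′(0) = 0, h′′(0) = 36, h′′′(0) = -216.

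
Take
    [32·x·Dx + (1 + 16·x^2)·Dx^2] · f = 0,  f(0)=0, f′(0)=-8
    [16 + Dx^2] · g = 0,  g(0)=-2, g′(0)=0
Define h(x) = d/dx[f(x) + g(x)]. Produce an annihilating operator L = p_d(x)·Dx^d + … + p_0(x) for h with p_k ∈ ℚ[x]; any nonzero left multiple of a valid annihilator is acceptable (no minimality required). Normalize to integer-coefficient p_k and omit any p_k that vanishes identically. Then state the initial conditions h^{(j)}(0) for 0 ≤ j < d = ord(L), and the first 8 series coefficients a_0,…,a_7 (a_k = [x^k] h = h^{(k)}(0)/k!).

f: a_k = 0, -8, 0, 128/3, 0, -2048/5, 0, 32768/7, …
g: a_k = -2, 0, 16, 0, -64/3, 0, 512/45, 0, …
Weyl lclm of L_f,L_g ⇒ L₀ (ord ≤ 4).
h₀' ⇒ L via d/dx closure of L₀.
L = (-5632·x + 114688·x^3 + 131072·x^5) + (-16 + 1792·x^2 + 36864·x^4 + 65536·x^6)·Dx + (-352·x + 7168·x^3 + 8192·x^5)·Dx^2 + (-1 + 112·x^2 + 2304·x^4 + 4096·x^6)·Dx^3  (order 3).
h: a_k = -8, 32, 128, -256/3, -2048, 1024/15, 32768, -8192/315, …
ICs: h(0) = -8, h′(0) = 32, h′′(0) = 256.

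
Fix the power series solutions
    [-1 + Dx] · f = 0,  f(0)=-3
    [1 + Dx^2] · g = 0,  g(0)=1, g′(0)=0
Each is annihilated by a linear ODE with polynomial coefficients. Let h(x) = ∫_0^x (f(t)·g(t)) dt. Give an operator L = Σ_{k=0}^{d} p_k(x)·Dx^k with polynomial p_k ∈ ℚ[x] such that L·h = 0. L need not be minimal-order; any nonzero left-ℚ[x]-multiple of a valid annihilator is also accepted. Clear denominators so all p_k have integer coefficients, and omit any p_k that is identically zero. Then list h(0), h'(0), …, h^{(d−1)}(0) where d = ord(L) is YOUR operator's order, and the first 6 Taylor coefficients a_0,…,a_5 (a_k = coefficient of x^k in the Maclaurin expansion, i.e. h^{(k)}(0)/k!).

L = 2·Dx - 2·Dx^2 + Dx^3  (order 3).
h: a_k = 0, -3, -3/2, 0, 1/4, 1/10, …
ICs: h(0) = 0, h′(0) = -3, h′′(0) = -3.

f: a_k = -3, -3, -3/2, -1/2, -1/8, -1/40, …
g: a_k = 1, 0, -1/2, 0, 1/24, 0, …
Product ⇒ symmetric product L₀, ord ≤ 2.
Integrate: L := L₀·Dx.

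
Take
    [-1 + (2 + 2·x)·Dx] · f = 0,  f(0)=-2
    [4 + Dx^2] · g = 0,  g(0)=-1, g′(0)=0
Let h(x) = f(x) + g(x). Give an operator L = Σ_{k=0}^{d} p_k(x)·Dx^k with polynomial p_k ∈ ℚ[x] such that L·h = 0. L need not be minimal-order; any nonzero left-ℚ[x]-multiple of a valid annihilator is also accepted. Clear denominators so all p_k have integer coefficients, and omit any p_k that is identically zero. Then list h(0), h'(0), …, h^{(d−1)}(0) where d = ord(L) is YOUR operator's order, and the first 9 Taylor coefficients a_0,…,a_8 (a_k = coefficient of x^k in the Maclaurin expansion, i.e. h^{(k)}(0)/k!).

f: a_k = -2, -1, 1/4, -1/8, 5/64, -7/128, 21/512, -33/1024, 429/16384, …
g: a_k = -1, 0, 2, 0, -2/3, 0, 4/45, 0, -2/315, …
Weyl lclm of L_f,L_g ⇒ L₀ (ord ≤ 3).
L = (-76 - 128·x - 64·x^2) + (120 + 376·x + 384·x^2 + 128·x^3)·Dx + (-19 - 32·x - 16·x^2)·Dx^2 + (30 + 94·x + 96·x^2 + 32·x^3)·Dx^3  (order 3).
h: a_k = -3, -1, 9/4, -1/8, -113/192, -7/128, 2993/23040, -33/1024, 102367/5160960, …
ICs: h(0) = -3, h′(0) = -1, h′′(0) = 9/2.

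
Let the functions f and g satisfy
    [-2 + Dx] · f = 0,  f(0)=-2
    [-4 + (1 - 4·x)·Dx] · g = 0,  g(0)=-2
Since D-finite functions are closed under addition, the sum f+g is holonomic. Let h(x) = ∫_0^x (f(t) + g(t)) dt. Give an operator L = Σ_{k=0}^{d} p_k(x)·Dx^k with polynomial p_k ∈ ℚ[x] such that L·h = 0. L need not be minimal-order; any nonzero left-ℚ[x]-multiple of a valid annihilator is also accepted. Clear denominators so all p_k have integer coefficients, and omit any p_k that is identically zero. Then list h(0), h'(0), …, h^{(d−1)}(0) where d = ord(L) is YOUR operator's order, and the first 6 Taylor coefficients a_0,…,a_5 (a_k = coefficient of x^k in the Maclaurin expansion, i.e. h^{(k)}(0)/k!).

L = (24 + 32·x)·Dx + (-14 - 16·x + 32·x^2)·Dx^2 + (1 - 16·x^2)·Dx^3  (order 3).
h: a_k = 0, -4, -6, -12, -98/3, -308/3, …
ICs: h(0) = 0, h′(0) = -4, h′′(0) = -12.

f: a_k = -2, -4, -4, -8/3, -4/3, -8/15, …
g: a_k = -2, -8, -32, -128, -512, -2048, …
Weyl lclm of L_f,L_g ⇒ L₀ (ord ≤ 2).
∫: right-multiply L₀ by Dx.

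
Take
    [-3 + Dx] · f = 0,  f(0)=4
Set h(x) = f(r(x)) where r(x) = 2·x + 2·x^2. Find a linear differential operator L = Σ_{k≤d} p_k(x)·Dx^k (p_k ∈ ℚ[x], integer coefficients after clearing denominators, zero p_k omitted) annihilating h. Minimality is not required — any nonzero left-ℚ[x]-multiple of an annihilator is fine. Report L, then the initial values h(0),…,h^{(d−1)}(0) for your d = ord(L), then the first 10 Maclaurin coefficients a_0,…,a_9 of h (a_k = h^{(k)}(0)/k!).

f: a_k = 4, 12, 18, 18, 27/2, 81/10, 81/20, 243/140, 729/1120, 243/1120, …
L₀ from L_f via x↦r, Dx↦r'^{-1}Dx.
L = (-6 - 12·x) + Dx  (order 1).
h: a_k = 4, 24, 96, 288, 720, 7776/5, 14976/5, 183168/35, 294624/35, 88128/7, …
ICs: h(0) = 4.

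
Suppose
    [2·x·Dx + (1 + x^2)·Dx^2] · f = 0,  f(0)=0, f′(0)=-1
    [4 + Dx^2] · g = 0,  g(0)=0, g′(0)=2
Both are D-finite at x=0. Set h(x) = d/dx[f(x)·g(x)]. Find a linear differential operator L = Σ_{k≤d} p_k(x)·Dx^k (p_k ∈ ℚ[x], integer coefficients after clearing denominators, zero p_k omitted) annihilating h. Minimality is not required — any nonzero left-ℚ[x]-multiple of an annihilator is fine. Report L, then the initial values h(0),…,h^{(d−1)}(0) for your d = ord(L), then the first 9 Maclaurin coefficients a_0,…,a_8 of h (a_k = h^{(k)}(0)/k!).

L = (512 + 1824·x^2 + 2768·x^4 + 1920·x^6 + 912·x^8 + 320·x^10 + 64·x^12) + (248·x + 944·x^3 + 1240·x^5 + 800·x^7 + 320·x^9 + 64·x^11)·Dx + (168 + 652·x^2 + 1080·x^4 + 892·x^6 + 488·x^8 + 176·x^10 + 32·x^12)·Dx^2 + (62·x + 236·x^3 + 310·x^5 + 200·x^7 + 80·x^9 + 16·x^11)·Dx^3 + (10 + 49·x^2 + 97·x^4 + 103·x^6 + 65·x^8 + 24·x^10 + 4·x^12)·Dx^4  (order 4).
h: a_k = 0, -4, 0, 8, 0, -20/3, 0, 16/3, 0, …
ICs: h(0) = 0, h′(0) = -4, h′′(0) = 0, h′′′(0) = 48.

f: a_k = 0, -1, 0, 1/3, 0, -1/5, 0, 1/7, 0, …
g: a_k = 0, 2, 0, -4/3, 0, 4/15, 0, -8/315, 0, …
Sym-product of L_f,L_g gives L₀ (≤ ord 4).
Differentiate: ansatz ord ≤ ord L₀ ⇒ L.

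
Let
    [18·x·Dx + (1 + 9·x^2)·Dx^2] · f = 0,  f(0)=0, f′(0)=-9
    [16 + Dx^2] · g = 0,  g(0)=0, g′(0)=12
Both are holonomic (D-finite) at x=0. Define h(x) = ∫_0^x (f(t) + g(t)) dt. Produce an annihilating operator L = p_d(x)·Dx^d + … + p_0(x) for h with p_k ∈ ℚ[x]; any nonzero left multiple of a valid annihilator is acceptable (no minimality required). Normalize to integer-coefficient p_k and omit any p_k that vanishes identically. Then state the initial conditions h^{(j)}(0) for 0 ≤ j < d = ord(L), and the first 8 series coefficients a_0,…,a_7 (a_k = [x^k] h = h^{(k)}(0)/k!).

L = (-13248·x + 181440·x^3 + 186624·x^5)·Dx^2 + (-16 + 6048·x^2 + 66096·x^4 + 93312·x^6)·Dx^3 + (-828·x + 11340·x^3 + 11664·x^5)·Dx^4 + (-1 + 378·x^2 + 4131·x^4 + 5832·x^6)·Dx^5  (order 5).
h: a_k = 0, 0, 3/2, 0, -5/4, 0, -601/30, 0, …
ICs: h(0) = 0, h′(0) = 0, h′′(0) = 3, h′′′(0) = 0, h′′′′(0) = -30.

f: a_k = 0, -9, 0, 27, 0, -729/5, 0, 6561/7, …
g: a_k = 0, 12, 0, -32, 0, 128/5, 0, -1024/105, …
f+g: L₀ = lclm(L_f,L_g), ord ≤ 2+2.
h=∫h₀ ⇒ L = L₀·Dx.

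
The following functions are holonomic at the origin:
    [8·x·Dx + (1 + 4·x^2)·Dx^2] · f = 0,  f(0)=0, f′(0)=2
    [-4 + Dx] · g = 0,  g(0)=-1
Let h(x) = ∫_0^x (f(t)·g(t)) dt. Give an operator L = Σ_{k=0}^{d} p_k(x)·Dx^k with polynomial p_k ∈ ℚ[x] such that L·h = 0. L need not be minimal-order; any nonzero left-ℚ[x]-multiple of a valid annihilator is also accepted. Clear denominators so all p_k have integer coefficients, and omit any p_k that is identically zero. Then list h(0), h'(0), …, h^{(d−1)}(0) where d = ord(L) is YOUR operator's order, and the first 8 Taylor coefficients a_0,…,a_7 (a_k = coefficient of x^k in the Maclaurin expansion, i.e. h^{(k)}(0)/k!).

f: a_k = 0, 2, 0, -8/3, 0, 32/5, 0, -128/7, …
g: a_k = -1, -4, -8, -32/3, -32/3, -128/15, -256/45, -1024/315, …
Product ⇒ symmetric product L₀, ord ≤ 2.
h=∫₀ˣh₀: take L = L₀·Dx.
L = (16 - 32·x + 64·x^2)·Dx + (-8 + 8·x - 32·x^2)·Dx^2 + (1 + 4·x^2)·Dx^3  (order 3).
h: a_k = 0, 0, -1, -8/3, -10/3, -32/15, -16/15, -128/63, …
ICs: h(0) = 0, h′(0) = 0, h′′(0) = -2.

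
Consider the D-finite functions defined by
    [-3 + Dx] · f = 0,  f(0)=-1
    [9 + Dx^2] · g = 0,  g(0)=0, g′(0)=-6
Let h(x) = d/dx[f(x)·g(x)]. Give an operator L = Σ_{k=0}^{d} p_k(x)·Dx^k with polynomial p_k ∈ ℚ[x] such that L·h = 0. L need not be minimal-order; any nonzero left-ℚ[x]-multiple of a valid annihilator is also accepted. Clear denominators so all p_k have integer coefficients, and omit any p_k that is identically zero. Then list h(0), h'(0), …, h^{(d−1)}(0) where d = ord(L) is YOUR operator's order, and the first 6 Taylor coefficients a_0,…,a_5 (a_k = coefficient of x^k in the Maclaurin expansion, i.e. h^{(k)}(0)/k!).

L = 18 - 6·Dx + Dx^2  (order 2).
h: a_k = 6, 36, 54, 0, -81, -486/5, …
ICs: h(0) = 6, h′(0) = 36.

f: a_k = -1, -3, -9/2, -9/2, -27/8, -81/40, …
g: a_k = 0, -6, 0, 9, 0, -81/20, …
L₀ := L_f ⊗_s L_g (sym. prod.), ord ≤ 2.
h=h₀': d/dx-closure on L₀ ⇒ L.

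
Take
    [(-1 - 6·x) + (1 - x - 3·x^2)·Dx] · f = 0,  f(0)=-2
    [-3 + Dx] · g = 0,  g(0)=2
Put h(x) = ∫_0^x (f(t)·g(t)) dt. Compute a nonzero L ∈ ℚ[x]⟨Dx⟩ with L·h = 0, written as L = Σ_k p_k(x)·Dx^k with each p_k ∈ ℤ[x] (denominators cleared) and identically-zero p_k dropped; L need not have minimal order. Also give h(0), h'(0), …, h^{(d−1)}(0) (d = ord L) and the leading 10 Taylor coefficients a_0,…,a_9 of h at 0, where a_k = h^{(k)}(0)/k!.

f: a_k = -2, -2, -8, -14, -38, -80, -194, -434, -1016, -2318, …
g: a_k = 2, 6, 9, 9, 27/4, 81/20, 81/40, 243/280, 729/2240, 243/2240, …
f·g: L₀ = L_f ⊗_s L_g, ord ≤ 1·1.
∫: right-multiply L₀ by Dx.
L = (4 + 3·x - 9·x^2)·Dx + (-1 + x + 3·x^2)·Dx^2  (order 2).
h: a_k = 0, -4, -8, -46/3, -28, -527/10, -1519/15, -28043/140, -56467/140, -8325841/10080, …
ICs: h(0) = 0, h′(0) = -4.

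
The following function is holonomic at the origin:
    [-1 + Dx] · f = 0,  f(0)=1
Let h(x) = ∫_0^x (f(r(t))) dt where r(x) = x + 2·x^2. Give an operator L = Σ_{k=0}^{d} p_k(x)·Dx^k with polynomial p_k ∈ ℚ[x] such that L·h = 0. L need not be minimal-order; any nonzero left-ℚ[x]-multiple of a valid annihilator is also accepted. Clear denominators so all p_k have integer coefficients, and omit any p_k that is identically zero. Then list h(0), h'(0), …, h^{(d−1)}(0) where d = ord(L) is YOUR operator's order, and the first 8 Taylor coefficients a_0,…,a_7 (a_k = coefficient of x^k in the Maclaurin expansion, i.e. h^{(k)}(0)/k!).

L = (-1 - 4·x)·Dx + Dx^2  (order 2).
h: a_k = 0, 1, 1/2, 5/6, 13/24, 73/120, 281/720, 1741/5040, …
ICs: h(0) = 0, h′(0) = 1.

f: a_k = 1, 1, 1/2, 1/6, 1/24, 1/120, 1/720, 1/5040, …
Change of var in L_f (x↦r) gives L₀.
∫: right-multiply L₀ by Dx.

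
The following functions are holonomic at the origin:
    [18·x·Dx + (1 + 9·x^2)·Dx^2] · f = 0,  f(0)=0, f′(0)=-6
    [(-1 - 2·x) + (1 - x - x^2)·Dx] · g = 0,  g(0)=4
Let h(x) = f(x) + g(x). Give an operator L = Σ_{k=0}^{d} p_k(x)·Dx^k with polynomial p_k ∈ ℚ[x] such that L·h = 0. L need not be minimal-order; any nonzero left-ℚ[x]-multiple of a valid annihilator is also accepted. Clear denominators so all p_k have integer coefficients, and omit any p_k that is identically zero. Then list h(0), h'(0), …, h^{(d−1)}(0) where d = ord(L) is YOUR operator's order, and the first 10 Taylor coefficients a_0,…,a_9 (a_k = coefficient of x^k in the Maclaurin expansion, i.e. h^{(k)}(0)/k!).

L = (36 - 144·x - 1440·x^2 - 2376·x^3 - 3186·x^4 - 486·x^6)·Dx + (-18 - 24·x + 108·x^2 - 444·x^3 - 2313·x^4 - 2178·x^5 - 243·x^6 - 486·x^7)·Dx^2 + (2 + 10·x + 34·x^2 + 48·x^3 + 123·x^4 - 387·x^5 - 198·x^6 - 81·x^7 - 81·x^8)·Dx^3  (order 3).
h: a_k = 4, -2, 8, 30, 20, -326/5, 52, 4962/7, 136, -4154, …
ICs: h(0) = 4, h′(0) = -2, h′′(0) = 16.

f: a_k = 0, -6, 0, 18, 0, -486/5, 0, 4374/7, 0, -4374, …
g: a_k = 4, 4, 8, 12, 20, 32, 52, 84, 136, 220, …
L₀ := lclm(L_f,L_g); ord L₀ ≤ 2+1.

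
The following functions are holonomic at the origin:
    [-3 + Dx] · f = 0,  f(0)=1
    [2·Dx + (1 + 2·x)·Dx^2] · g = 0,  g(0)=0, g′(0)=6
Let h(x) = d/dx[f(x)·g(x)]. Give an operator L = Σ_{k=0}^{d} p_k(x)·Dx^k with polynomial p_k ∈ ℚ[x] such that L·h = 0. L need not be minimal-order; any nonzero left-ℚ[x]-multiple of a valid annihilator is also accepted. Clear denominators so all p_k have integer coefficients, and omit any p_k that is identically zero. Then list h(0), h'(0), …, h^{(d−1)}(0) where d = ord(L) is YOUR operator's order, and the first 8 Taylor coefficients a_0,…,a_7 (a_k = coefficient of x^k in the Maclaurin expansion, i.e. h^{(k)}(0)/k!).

L = (15 + 36·x + 108·x^2) + (-8 - 36·x - 72·x^2)·Dx + (1 + 8·x + 12·x^2)·Dx^2  (order 2).
h: a_k = 6, 24, 51, 48, 249/4, -3, 3411/40, -672/5, …
ICs: h(0) = 6, h′(0) = 24.

f: a_k = 1, 3, 9/2, 9/2, 27/8, 81/40, 81/80, 243/560, …
g: a_k = 0, 6, -6, 8, -12, 96/5, -32, 384/7, …
Product ⇒ symmetric product L₀, ord ≤ 2.
h₀' ⇒ L via d/dx closure of L₀.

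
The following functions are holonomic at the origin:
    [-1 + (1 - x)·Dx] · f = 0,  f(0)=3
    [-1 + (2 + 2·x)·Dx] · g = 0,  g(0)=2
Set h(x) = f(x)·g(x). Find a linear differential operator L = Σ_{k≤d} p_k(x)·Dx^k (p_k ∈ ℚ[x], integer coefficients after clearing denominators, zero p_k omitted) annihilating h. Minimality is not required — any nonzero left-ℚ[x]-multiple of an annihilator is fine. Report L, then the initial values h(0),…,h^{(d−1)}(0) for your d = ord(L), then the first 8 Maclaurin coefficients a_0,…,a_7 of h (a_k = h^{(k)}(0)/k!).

f: a_k = 3, 3, 3, 3, 3, 3, 3, 3, …
g: a_k = 2, 1, -1/4, 1/8, -5/64, 7/128, -21/512, 33/1024, …
Product ⇒ symmetric product L₀, ord ≤ 1.
L = (3 + x) + (-2 + 2·x^2)·Dx  (order 1).
h: a_k = 6, 9, 33/4, 69/8, 537/64, 1095/128, 4317/512, 8733/1024, …
ICs: h(0) = 6.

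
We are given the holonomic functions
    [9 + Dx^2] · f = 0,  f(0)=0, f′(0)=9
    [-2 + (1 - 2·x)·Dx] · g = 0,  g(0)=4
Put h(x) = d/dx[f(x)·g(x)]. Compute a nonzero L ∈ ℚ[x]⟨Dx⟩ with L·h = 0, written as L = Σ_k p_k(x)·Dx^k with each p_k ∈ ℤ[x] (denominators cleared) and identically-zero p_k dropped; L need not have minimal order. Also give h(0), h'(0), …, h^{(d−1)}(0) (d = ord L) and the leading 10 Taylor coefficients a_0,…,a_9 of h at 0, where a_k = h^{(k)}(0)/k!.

L = (1 - 36·x + 36·x^2) + (-4 + 8·x)·Dx + (1 - 4·x + 4·x^2)·Dx^2  (order 2).
h: a_k = 36, 144, 270, 720, 3843/2, 23058/5, 214479/20, 857916/35, 61776513/1120, 6864057/56, …
ICs: h(0) = 36, h′(0) = 144.

f: a_k = 0, 9, 0, -27/2, 0, 243/40, 0, -729/560, 0, 729/4480, …
g: a_k = 4, 8, 16, 32, 64, 128, 256, 512, 1024, 2048, …
L₀ := L_f ⊗_s L_g (sym. prod.), ord ≤ 2.
Differentiate: ansatz ord ≤ ord L₀ ⇒ L.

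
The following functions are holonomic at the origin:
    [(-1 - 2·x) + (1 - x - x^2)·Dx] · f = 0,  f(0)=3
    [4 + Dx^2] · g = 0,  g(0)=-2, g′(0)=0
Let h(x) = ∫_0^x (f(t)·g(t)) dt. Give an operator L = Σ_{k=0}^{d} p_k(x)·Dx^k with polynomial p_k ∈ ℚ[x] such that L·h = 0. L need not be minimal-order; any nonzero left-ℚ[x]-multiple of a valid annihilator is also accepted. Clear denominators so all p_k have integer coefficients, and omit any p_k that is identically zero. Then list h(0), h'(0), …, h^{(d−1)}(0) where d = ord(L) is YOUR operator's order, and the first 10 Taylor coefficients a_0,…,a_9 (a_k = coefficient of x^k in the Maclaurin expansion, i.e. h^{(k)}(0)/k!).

f: a_k = 3, 3, 6, 9, 15, 24, 39, 63, 102, 165, …
g: a_k = -2, 0, 4, 0, -4/3, 0, 8/45, 0, -4/315, 0, …
f·g: L₀ = L_f ⊗_s L_g, ord ≤ 1·2.
∫: right-multiply L₀ by Dx.
L = (-2 + 4·x + 4·x^2)·Dx + (2 + 4·x)·Dx^2 + (-1 + x + x^2)·Dx^3  (order 3).
h: a_k = 0, -6, -3, 0, -3/2, -2, -8/3, -382/105, -311/60, -2344/315, …
ICs: h(0) = 0, h′(0) = -6, h′′(0) = -6.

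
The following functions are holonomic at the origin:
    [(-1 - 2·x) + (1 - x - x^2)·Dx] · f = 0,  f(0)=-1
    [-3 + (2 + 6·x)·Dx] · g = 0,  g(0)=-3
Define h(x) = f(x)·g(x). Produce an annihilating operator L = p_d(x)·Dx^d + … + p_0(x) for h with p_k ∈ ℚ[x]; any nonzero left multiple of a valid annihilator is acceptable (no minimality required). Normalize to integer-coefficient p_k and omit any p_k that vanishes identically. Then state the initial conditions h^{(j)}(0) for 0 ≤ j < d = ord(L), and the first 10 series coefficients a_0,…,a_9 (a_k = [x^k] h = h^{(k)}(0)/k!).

f: a_k = -1, -1, -2, -3, -5, -8, -13, -21, -34, -55, …
g: a_k = -3, -9/2, 27/8, -81/16, 1215/128, -5103/256, 45927/1024, -216513/2048, 8444007/32768, -42220035/65536, …
f·g: L₀ = L_f ⊗_s L_g, ord ≤ 1·1.
L = (5 + 7·x + 9·x^2) + (-2 - 4·x + 8·x^2 + 6·x^3)·Dx  (order 1).
h: a_k = 3, 15/2, 57/8, 315/16, 2217/128, 14577/256, 30117/1024, 393363/2048, -1186455/32768, 52434741/65536, …
ICs: h(0) = 3.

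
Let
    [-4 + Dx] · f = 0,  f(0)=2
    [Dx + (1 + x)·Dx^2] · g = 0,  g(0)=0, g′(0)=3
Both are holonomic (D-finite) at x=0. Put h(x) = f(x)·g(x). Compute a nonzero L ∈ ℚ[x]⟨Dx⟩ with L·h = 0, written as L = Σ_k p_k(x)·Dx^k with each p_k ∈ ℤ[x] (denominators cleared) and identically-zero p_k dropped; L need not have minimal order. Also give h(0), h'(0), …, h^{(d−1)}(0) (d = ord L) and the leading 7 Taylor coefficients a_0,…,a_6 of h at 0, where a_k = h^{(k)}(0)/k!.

f: a_k = 2, 8, 16, 64/3, 64/3, 256/15, 512/45, …
g: a_k = 0, 3, -3/2, 1, -3/4, 3/5, -1/2, …
f·g: L₀ = L_f ⊗_s L_g, ord ≤ 1·2.
L = (12 + 16·x) + (-7 - 8·x)·Dx + (1 + x)·Dx^2  (order 2).
h: a_k = 0, 6, 21, 38, 93/2, 216/5, 97/3, …
ICs: h(0) = 0, h′(0) = 6.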